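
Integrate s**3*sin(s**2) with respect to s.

-s**2*cos(s**2)/2 + sin(s**2)/2 + C

Let u = s², du = 2s ds; rewrite as (1/2)∫ u^1·sin(1u) du.
Now integrate by parts 1 time.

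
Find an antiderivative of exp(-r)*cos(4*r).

Let I denote the integral. Integrate by parts with u = cos(4*r), dv = exp(-r) dr, so v = -exp(-r): I = -exp(-r)*cos(4*r) − 4·∫ exp(-r)*sin(4*r) dr.
Apply parts again with u = sin(4*r), dv = exp(-r) dr: ∫ exp(-r)*sin(4*r) dr = -exp(-r)*sin(4*r) + 4·I. Substituting back brings back I: I = 4*exp(-r)*sin(4*r) - exp(-r)*cos(4*r) − 16·I.
Solving for I: (1 + 16)·I equals the remaining terms, so I = (1/17)·(4*exp(-r)*sin(4*r) - exp(-r)*cos(4*r)).

4*exp(-r)*sin(4*r)/17 - exp(-r)*cos(4*r)/17 + C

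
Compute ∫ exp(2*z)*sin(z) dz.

Let I denote the integral. Integrate by parts with u = sin(z), dv = exp(2*z) dz, so v = exp(2*z)/2: I = exp(2*z)*sin(z)/2 − (1/2)·∫ exp(2*z)*cos(z) dz.
Apply parts again with u = cos(z), dv = exp(2*z) dz: ∫ exp(2*z)*cos(z) dz = exp(2*z)*cos(z)/2 + (1/2)·I. Substituting back brings back I: I = exp(2*z)*sin(z)/2 - exp(2*z)*cos(z)/4 − (1/4)·I.
Solving for I: (1 + 1/4)·I equals the remaining terms, so I = (4/5)·(exp(2*z)*sin(z)/2 - exp(2*z)*cos(z)/4).

2*exp(2*z)*sin(z)/5 - exp(2*z)*cos(z)/5 + C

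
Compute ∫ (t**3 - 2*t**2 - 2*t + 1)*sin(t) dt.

Use integration by parts with u = t**3 - 2*t**2 - 2*t + 1, dv = sin(t) dt, so v = -cos(t).
Apply parts 3 times (tabular method): alternate signs, differentiate u down to 0, integrate dv up.

-t**3*cos(t) + 3*t**2*sin(t) + 2*t**2*cos(t) - 4*t*sin(t) + 8*t*cos(t) - 8*sin(t) - 5*cos(t) + C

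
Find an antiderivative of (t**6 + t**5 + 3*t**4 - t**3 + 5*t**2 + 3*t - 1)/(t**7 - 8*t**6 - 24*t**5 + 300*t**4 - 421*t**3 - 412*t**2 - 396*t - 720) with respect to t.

58301*log(t - 6)/6216 - 20639*log(t - 5)/1716 + 1183*log(t - 4)/340 - log(t + 1)/420 + 8629*log(t + 6)/48840 - 45*log(t**2 + 1)/16354 + 31*atan(t)/16354 + C

Factor the denominator: (t - 6)*(t - 5)*(t - 4)*(t + 1)*(t + 6)*(t**2 + 1).
Partial-fraction decomposition: -(90*t - 31)/(16354*(t**2 + 1)) + 8629/(48840*(t + 6)) - 1/(420*(t + 1)) + 1183/(340*(t - 4)) - 20639/(1716*(t - 5)) + 58301/(6216*(t - 6)).
Integrate each term; A/(t−a) gives A·log|t−a|; the (Bt+D)/(t²+p²) term gives a log and an atan.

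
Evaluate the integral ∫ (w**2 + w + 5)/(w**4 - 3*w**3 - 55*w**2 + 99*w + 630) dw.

Factor the denominator: (w - 7)*(w - 5)*(w + 3)*(w + 6).
Partial-fraction decomposition: -35/(429*(w + 6)) + 11/(240*(w + 3)) - 35/(176*(w - 5)) + 61/(260*(w - 7)).
Integrate each term: A/(w−a) contributes A·log|w−a|.

61*log(w - 7)/260 - 35*log(w - 5)/176 + 11*log(w + 3)/240 - 35*log(w + 6)/429 + C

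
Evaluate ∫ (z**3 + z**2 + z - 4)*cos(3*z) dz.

Use integration by parts with u = z**3 + z**2 + z - 4, dv = cos(3*z) dz, so v = sin(3*z)/3.
Apply parts 3 times (tabular method): alternate signs, differentiate u down to 0, integrate dv up.

z**3*sin(3*z)/3 + z**2*sin(3*z)/3 + z**2*cos(3*z)/3 + z*sin(3*z)/9 + 2*z*cos(3*z)/9 - 38*sin(3*z)/27 + cos(3*z)/27 + C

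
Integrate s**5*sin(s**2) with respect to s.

Let u = s², du = 2s ds; rewrite as (1/2)∫ u^2·sin(1u) du.
Now integrate by parts 2 times.

-s**4*cos(s**2)/2 + s**2*sin(s**2) + cos(s**2) + C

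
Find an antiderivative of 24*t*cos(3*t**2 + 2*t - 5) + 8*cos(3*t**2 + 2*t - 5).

4*sin(3*t**2 + 2*t - 5) + C

Let u = 3*t**2 + 2*t - 5, so du = (6*t + 2) dt.
Rewriting, the integral becomes 4·∫ cos(u) du = 4·sin(u).
Substituting back, u = 3*t**2 + 2*t - 5.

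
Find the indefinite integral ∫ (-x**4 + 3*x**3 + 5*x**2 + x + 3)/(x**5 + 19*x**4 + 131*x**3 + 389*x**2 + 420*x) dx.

Factor the denominator: x*(x + 3)*(x + 4)*(x + 5)*(x + 7).
Partial-fraction decomposition: -1063/(56*(x + 7)) + 877/(20*(x + 5)) - 123/(4*(x + 4)) + 39/(8*(x + 3)) + 1/(140*x).
Integrate each term: A/(x−a) contributes A·log|x−a|.

log(x)/140 + 39*log(x + 3)/8 - 123*log(x + 4)/4 + 877*log(x + 5)/20 - 1063*log(x + 7)/56 + C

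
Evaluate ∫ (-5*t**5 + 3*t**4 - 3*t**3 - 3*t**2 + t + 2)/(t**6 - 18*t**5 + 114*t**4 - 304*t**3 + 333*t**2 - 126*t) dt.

-log(t)/63 - 77999*log(t - 7)/1008 + 3574*log(t - 6)/45 - 1075*log(t - 3)/144 + 79*log(t - 1)/180 - 1/(12*t - 12) + C

Factor the denominator: t*(t - 7)*(t - 6)*(t - 3)*(t - 1)**2.
Partial-fraction decomposition: 79/(180*(t - 1)) + 1/(12*(t - 1)**2) - 1075/(144*(t - 3)) + 3574/(45*(t - 6)) - 77999/(1008*(t - 7)) - 1/(63*t).
Integrate each term; A/(t−a) gives A·log|t−a|; A/(t−a)² gives −A/(t−a).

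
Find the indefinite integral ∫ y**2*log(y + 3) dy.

Use integration by parts with u = log(y + 3), dv = y**2 dy.
Then du = 1/(y + 3) dy and v = y**3/3.

y**3*log(y + 3)/3 - y**3/9 + y**2/2 - 3*y + 9*log(y + 3) + C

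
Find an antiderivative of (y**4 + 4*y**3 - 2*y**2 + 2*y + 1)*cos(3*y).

y**4*sin(3*y)/3 + 4*y**3*sin(3*y)/3 + 4*y**3*cos(3*y)/9 - 10*y**2*sin(3*y)/9 + 4*y**2*cos(3*y)/3 - 2*y*sin(3*y)/9 - 20*y*cos(3*y)/27 + 47*sin(3*y)/81 - 2*cos(3*y)/27 + C

Use integration by parts with u = y**4 + 4*y**3 - 2*y**2 + 2*y + 1, dv = cos(3*y) dy, so v = sin(3*y)/3.
Apply parts 4 times (tabular method): alternate signs, differentiate u down to 0, integrate dv up.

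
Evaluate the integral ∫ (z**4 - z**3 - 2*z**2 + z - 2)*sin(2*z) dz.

-z**4*cos(2*z)/2 + z**3*sin(2*z) + z**3*cos(2*z)/2 - 3*z**2*sin(2*z)/4 + 5*z**2*cos(2*z)/2 - 5*z*sin(2*z)/2 - 5*z*cos(2*z)/4 + 5*sin(2*z)/8 - cos(2*z)/4 + C

Use integration by parts with u = z**4 - z**3 - 2*z**2 + z - 2, dv = sin(2*z) dz, so v = -cos(2*z)/2.
Apply parts 4 times (tabular method): alternate signs, differentiate u down to 0, integrate dv up.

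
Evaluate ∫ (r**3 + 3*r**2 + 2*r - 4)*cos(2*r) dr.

r**3*sin(2*r)/2 + 3*r**2*sin(2*r)/2 + 3*r**2*cos(2*r)/4 + r*sin(2*r)/4 + 3*r*cos(2*r)/2 - 11*sin(2*r)/4 + cos(2*r)/8 + C

Use integration by parts with u = r**3 + 3*r**2 + 2*r - 4, dv = cos(2*r) dr, so v = sin(2*r)/2.
Apply parts 3 times (tabular method): alternate signs, differentiate u down to 0, integrate dv up.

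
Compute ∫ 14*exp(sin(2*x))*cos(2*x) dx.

7*exp(sin(2*x)) + C

Let u = sin(2*x), so du = (2*cos(2*x)) dx.
Rewriting, the integral becomes 7·∫ e^u du = 7·e^u.
Substituting back, u = sin(2*x).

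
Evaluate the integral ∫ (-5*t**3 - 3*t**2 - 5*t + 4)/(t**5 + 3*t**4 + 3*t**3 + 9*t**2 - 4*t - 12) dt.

-9*log(t - 1)/40 - 11*log(t + 1)/20 + 127*log(t + 3)/104 - 29*log(t**2 + 4)/130 - 54*atan(t/2)/65 + C

Factor the denominator: (t - 1)*(t + 1)*(t + 3)*(t**2 + 4).
Partial-fraction decomposition: -(29*t + 108)/(65*(t**2 + 4)) + 127/(104*(t + 3)) - 11/(20*(t + 1)) - 9/(40*(t - 1)).
Integrate each term; A/(t−a) gives A·log|t−a|; the (Bt+D)/(t²+p²) term gives a log and an atan.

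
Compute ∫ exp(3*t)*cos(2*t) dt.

2*exp(3*t)*sin(2*t)/13 + 3*exp(3*t)*cos(2*t)/13 + C

Let I denote the integral. Integrate by parts with u = cos(2*t), dv = exp(3*t) dt, so v = exp(3*t)/3: I = exp(3*t)*cos(2*t)/3 + (2/3)·∫ exp(3*t)*sin(2*t) dt.
Apply parts again with u = sin(2*t), dv = exp(3*t) dt: ∫ exp(3*t)*sin(2*t) dt = exp(3*t)*sin(2*t)/3 − (2/3)·I. Substituting back brings back I: I = 2*exp(3*t)*sin(2*t)/9 + exp(3*t)*cos(2*t)/3 − (4/9)·I.
Solving for I: (1 + 4/9)·I equals the remaining terms, so I = (9/13)·(2*exp(3*t)*sin(2*t)/9 + exp(3*t)*cos(2*t)/3).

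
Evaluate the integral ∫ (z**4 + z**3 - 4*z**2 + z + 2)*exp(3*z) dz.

(27*z**4 - 9*z**3 - 99*z**2 + 93*z + 23)*exp(3*z)/81 + C

Use integration by parts with u = z**4 + z**3 - 4*z**2 + z + 2, dv = exp(3*z) dz, so v = exp(3*z)/3.
Apply parts 4 times (tabular method): alternate signs, differentiate u down to 0, integrate dv up.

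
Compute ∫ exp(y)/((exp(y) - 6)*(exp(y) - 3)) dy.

Let u = e^y, du = e^y dy.
The integral becomes ∫ du/((u-6)(u-3)); decompose into partial fractions.

log(exp(y) - 6)/3 - log(exp(y) - 3)/3 + C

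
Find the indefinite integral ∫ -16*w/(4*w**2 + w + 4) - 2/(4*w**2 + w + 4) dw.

Let u = 4*w**2 + w + 4, so du = (8*w + 1) dw.
Rewriting, the integral becomes -2·∫ 1/u du = -2·log(u).
Substituting back, u = 4*w**2 + w + 4.

-2*log(4*w**2 + w + 4) + C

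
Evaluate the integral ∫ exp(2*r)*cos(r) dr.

Let I denote the integral. Integrate by parts with u = cos(r), dv = exp(2*r) dr, so v = exp(2*r)/2: I = exp(2*r)*cos(r)/2 + (1/2)·∫ exp(2*r)*sin(r) dr.
Apply parts again with u = sin(r), dv = exp(2*r) dr: ∫ exp(2*r)*sin(r) dr = exp(2*r)*sin(r)/2 − (1/2)·I. Substituting back brings back I: I = exp(2*r)*sin(r)/4 + exp(2*r)*cos(r)/2 − (1/4)·I.
Solving for I: (1 + 1/4)·I equals the remaining terms, so I = (4/5)·(exp(2*r)*sin(r)/4 + exp(2*r)*cos(r)/2).

exp(2*r)*sin(r)/5 + 2*exp(2*r)*cos(r)/5 + C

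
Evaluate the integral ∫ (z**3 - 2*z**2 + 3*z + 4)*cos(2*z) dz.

Use integration by parts with u = z**3 - 2*z**2 + 3*z + 4, dv = cos(2*z) dz, so v = sin(2*z)/2.
Apply parts 3 times (tabular method): alternate signs, differentiate u down to 0, integrate dv up.

z**3*sin(2*z)/2 - z**2*sin(2*z) + 3*z**2*cos(2*z)/4 + 3*z*sin(2*z)/4 - z*cos(2*z) + 5*sin(2*z)/2 + 3*cos(2*z)/8 + C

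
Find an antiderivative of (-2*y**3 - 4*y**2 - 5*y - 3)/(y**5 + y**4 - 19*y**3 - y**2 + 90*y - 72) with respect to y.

-9*log(y - 3)/7 + 3*log(y - 2)/2 - 7*log(y - 1)/20 - log(y + 3)/4 + 27*log(y + 4)/70 + C

Factor the denominator: (y - 3)*(y - 2)*(y - 1)*(y + 3)*(y + 4).
Partial-fraction decomposition: 27/(70*(y + 4)) - 1/(4*(y + 3)) - 7/(20*(y - 1)) + 3/(2*(y - 2)) - 9/(7*(y - 3)).
Integrate each term: A/(y−a) contributes A·log|y−a|.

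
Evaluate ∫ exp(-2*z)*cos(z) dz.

Let I denote the integral. Integrate by parts with u = cos(z), dv = exp(-2*z) dz, so v = -exp(-2*z)/2: I = -exp(-2*z)*cos(z)/2 − (1/2)·∫ exp(-2*z)*sin(z) dz.
Apply parts again with u = sin(z), dv = exp(-2*z) dz: ∫ exp(-2*z)*sin(z) dz = -exp(-2*z)*sin(z)/2 + (1/2)·I. Substituting back brings back I: I = exp(-2*z)*sin(z)/4 - exp(-2*z)*cos(z)/2 − (1/4)·I.
Solving for I: (1 + 1/4)·I equals the remaining terms, so I = (4/5)·(exp(-2*z)*sin(z)/4 - exp(-2*z)*cos(z)/2).

exp(-2*z)*sin(z)/5 - 2*exp(-2*z)*cos(z)/5 + C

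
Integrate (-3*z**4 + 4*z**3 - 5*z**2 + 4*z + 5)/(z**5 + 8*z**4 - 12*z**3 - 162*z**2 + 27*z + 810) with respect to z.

-12697*log(z - 3)/31104 - 403*log(z + 3)/216 + 2515*log(z + 5)/128 - 4951*log(z + 6)/243 + 163/(432*z - 1296) + C

Factor the denominator: (z - 3)**2*(z + 3)*(z + 5)*(z + 6).
Partial-fraction decomposition: -4951/(243*(z + 6)) + 2515/(128*(z + 5)) - 403/(216*(z + 3)) - 12697/(31104*(z - 3)) - 163/(432*(z - 3)**2).
Integrate each term; A/(z−a) gives A·log|z−a|; A/(z−a)² gives −A/(z−a).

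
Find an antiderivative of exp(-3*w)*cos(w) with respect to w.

exp(-3*w)*sin(w)/10 - 3*exp(-3*w)*cos(w)/10 + C

Let I denote the integral. Integrate by parts with u = cos(w), dv = exp(-3*w) dw, so v = -exp(-3*w)/3: I = -exp(-3*w)*cos(w)/3 − (1/3)·∫ exp(-3*w)*sin(w) dw.
Apply parts again with u = sin(w), dv = exp(-3*w) dw: ∫ exp(-3*w)*sin(w) dw = -exp(-3*w)*sin(w)/3 + (1/3)·I. Substituting back brings back I: I = exp(-3*w)*sin(w)/9 - exp(-3*w)*cos(w)/3 − (1/9)·I.
Solving for I: (1 + 1/9)·I equals the remaining terms, so I = (9/10)·(exp(-3*w)*sin(w)/9 - exp(-3*w)*cos(w)/3).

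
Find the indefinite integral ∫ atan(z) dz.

z*atan(z) - log(z**2 + 1)/2 + C

Use integration by parts with u = arctan(z), dv = dz.
Then du = 1/(z**2 + 1) dz.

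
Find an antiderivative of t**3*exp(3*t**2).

Let u = t², du = 2t dt; rewrite as (1/2)∫ u^1·exp(3u) du.
Now integrate by parts 1 time.

(3*t**2 - 1)*exp(3*t**2)/18 + C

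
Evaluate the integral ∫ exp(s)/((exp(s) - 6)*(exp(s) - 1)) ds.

log(exp(s) - 6)/5 - log(exp(s) - 1)/5 + C

Let u = e^s, du = e^s ds.
The integral becomes ∫ du/((u-6)(u-1)); decompose into partial fractions.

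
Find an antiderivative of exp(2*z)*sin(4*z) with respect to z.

exp(2*z)*sin(4*z)/10 - exp(2*z)*cos(4*z)/5 + C

Let I denote the integral. Integrate by parts with u = sin(4*z), dv = exp(2*z) dz, so v = exp(2*z)/2: I = exp(2*z)*sin(4*z)/2 − 2·∫ exp(2*z)*cos(4*z) dz.
Apply parts again with u = cos(4*z), dv = exp(2*z) dz: ∫ exp(2*z)*cos(4*z) dz = exp(2*z)*cos(4*z)/2 + 2·I. Substituting back brings back I: I = exp(2*z)*sin(4*z)/2 - exp(2*z)*cos(4*z) − 4·I.
Solving for I: (1 + 4)·I equals the remaining terms, so I = (1/5)·(exp(2*z)*sin(4*z)/2 - exp(2*z)*cos(4*z)).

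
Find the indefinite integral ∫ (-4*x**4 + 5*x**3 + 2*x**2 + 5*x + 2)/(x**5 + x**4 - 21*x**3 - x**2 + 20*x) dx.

log(x)/10 - 65*log(x - 4)/54 - 5*log(x - 1)/18 + log(x + 1)/4 - 1549*log(x + 5)/540 + C

Factor the denominator: x*(x - 4)*(x - 1)*(x + 1)*(x + 5).
Partial-fraction decomposition: -1549/(540*(x + 5)) + 1/(4*(x + 1)) - 5/(18*(x - 1)) - 65/(54*(x - 4)) + 1/(10*x).
Integrate each term: A/(x−a) contributes A·log|x−a|.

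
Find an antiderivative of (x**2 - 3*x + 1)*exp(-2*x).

(-x**2 + 2*x)*exp(-2*x)/2 + C

Use integration by parts with u = x**2 - 3*x + 1, dv = exp(-2*x) dx, so v = -exp(-2*x)/2.
Apply parts 2 times (tabular method): alternate signs, differentiate u down to 0, integrate dv up.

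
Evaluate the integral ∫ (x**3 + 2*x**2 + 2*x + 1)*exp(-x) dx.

Use integration by parts with u = x**3 + 2*x**2 + 2*x + 1, dv = exp(-x) dx, so v = -exp(-x).
Apply parts 3 times (tabular method): alternate signs, differentiate u down to 0, integrate dv up.

(-x**3 - 5*x**2 - 12*x - 13)*exp(-x) + C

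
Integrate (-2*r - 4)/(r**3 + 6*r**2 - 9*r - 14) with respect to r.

-8*log(r - 2)/27 + log(r + 1)/9 + 5*log(r + 7)/27 + C

Factor the denominator: (r - 2)*(r + 1)*(r + 7).
Partial-fraction decomposition: 5/(27*(r + 7)) + 1/(9*(r + 1)) - 8/(27*(r - 2)).
Integrate each term: A/(r−a) contributes A·log|r−a|.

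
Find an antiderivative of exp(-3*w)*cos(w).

exp(-3*w)*sin(w)/10 - 3*exp(-3*w)*cos(w)/10 + C

Let I denote the integral. Integrate by parts with u = cos(w), dv = exp(-3*w) dw, so v = -exp(-3*w)/3: I = -exp(-3*w)*cos(w)/3 − (1/3)·∫ exp(-3*w)*sin(w) dw.
Apply parts again with u = sin(w), dv = exp(-3*w) dw: ∫ exp(-3*w)*sin(w) dw = -exp(-3*w)*sin(w)/3 + (1/3)·I. Substituting back brings back I: I = exp(-3*w)*sin(w)/9 - exp(-3*w)*cos(w)/3 − (1/9)·I.
Solving for I: (1 + 1/9)·I equals the remaining terms, so I = (9/10)·(exp(-3*w)*sin(w)/9 - exp(-3*w)*cos(w)/3).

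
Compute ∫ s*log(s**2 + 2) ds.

Let u = s**2 + 2, so du = (2*s) ds.
The integral becomes (1/2)·∫ log(u) du; integrate by parts with u′=log(u), dv′=du.

s**2*log(s**2 + 2)/2 - s**2/2 + log(s**2 + 2) + C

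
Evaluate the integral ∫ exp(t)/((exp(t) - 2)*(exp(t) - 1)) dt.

log(exp(t) - 2) - log(exp(t) - 1) + C

Let u = e^t, du = e^t dt.
The integral becomes ∫ du/((u-2)(u-1)); decompose into partial fractions.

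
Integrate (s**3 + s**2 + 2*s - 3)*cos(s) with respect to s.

s**3*sin(s) + s**2*sin(s) + 3*s**2*cos(s) - 4*s*sin(s) + 2*s*cos(s) - 5*sin(s) - 4*cos(s) + C

Use integration by parts with u = s**3 + s**2 + 2*s - 3, dv = cos(s) ds, so v = sin(s).
Apply parts 3 times (tabular method): alternate signs, differentiate u down to 0, integrate dv up.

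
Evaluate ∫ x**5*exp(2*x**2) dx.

Let u = x², du = 2x dx; rewrite as (1/2)∫ u^2·exp(2u) du.
Now integrate by parts 2 times.

(2*x**4 - 2*x**2 + 1)*exp(2*x**2)/8 + C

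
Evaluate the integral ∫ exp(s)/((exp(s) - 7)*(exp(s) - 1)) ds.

log(exp(s) - 7)/6 - log(exp(s) - 1)/6 + C

Let u = e^s, du = e^s ds.
The integral becomes ∫ du/((u-7)(u-1)); decompose into partial fractions.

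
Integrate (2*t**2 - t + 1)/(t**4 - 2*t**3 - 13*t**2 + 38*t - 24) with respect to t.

Factor the denominator: (t - 3)*(t - 2)*(t - 1)*(t + 4).
Partial-fraction decomposition: -37/(210*(t + 4)) + 1/(5*(t - 1)) - 7/(6*(t - 2)) + 8/(7*(t - 3)).
Integrate each term: A/(t−a) contributes A·log|t−a|.

8*log(t - 3)/7 - 7*log(t - 2)/6 + log(t - 1)/5 - 37*log(t + 4)/210 + C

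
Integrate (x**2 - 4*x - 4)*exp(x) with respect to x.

(x**2 - 6*x + 2)*exp(x) + C

Use integration by parts with u = x**2 - 4*x - 4, dv = exp(x) dx, so v = exp(x).
Apply parts 2 times (tabular method): alternate signs, differentiate u down to 0, integrate dv up.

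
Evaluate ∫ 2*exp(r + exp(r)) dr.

Let u = exp(r), so du = (exp(r)) dr.
Rewriting, the integral becomes 2·∫ e^u du = 2·e^u.
Substituting back, u = exp(r).

2*exp(exp(r)) + C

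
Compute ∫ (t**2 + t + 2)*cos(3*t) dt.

t**2*sin(3*t)/3 + t*sin(3*t)/3 + 2*t*cos(3*t)/9 + 16*sin(3*t)/27 + cos(3*t)/9 + C

Use integration by parts with u = t**2 + t + 2, dv = cos(3*t) dt, so v = sin(3*t)/3.
Apply parts 2 times (tabular method): alternate signs, differentiate u down to 0, integrate dv up.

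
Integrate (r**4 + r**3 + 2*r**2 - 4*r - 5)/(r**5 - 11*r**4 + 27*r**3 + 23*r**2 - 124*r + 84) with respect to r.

2809*log(r - 7)/1080 - 109*log(r - 3)/40 + 19*log(r - 2)/20 + 5*log(r - 1)/36 + 19*log(r + 2)/540 + C

Factor the denominator: (r - 7)*(r - 3)*(r - 2)*(r - 1)*(r + 2).
Partial-fraction decomposition: 19/(540*(r + 2)) + 5/(36*(r - 1)) + 19/(20*(r - 2)) - 109/(40*(r - 3)) + 2809/(1080*(r - 7)).
Integrate each term: A/(r−a) contributes A·log|r−a|.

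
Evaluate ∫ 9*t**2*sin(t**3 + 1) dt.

-3*cos(t**3 + 1) + C

Let u = t**3 + 1, so du = (3*t**2) dt.
Rewriting, the integral becomes 3·∫ sin(u) du = 3·-cos(u).
Substituting back, u = t**3 + 1.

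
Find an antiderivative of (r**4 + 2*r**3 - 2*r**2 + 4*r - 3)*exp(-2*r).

Use integration by parts with u = r**4 + 2*r**3 - 2*r**2 + 4*r - 3, dv = exp(-2*r) dr, so v = -exp(-2*r)/2.
Apply parts 4 times (tabular method): alternate signs, differentiate u down to 0, integrate dv up.

(-r**4 - 4*r**3 - 4*r**2 - 8*r - 1)*exp(-2*r)/2 + C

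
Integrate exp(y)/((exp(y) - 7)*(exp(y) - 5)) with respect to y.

log(exp(y) - 7)/2 - log(exp(y) - 5)/2 + C

Let u = e^y, du = e^y dy.
The integral becomes ∫ du/((u-7)(u-5)); decompose into partial fractions.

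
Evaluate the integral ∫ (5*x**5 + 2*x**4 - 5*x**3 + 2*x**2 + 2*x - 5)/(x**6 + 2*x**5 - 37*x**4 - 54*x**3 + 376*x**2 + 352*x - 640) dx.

Factor the denominator: (x - 4)**2*(x - 1)*(x + 2)*(x + 4)*(x + 5).
Partial-fraction decomposition: 13715/(1458*(x + 5)) - 4269/(640*(x + 4)) + 89/(648*(x + 2)) + 1/(810*(x - 1)) + 198289/(93312*(x - 4)) + 5347/(1296*(x - 4)**2).
Integrate each term; A/(x−a) gives A·log|x−a|; A/(x−a)² gives −A/(x−a).

198289*log(x - 4)/93312 + log(x - 1)/810 + 89*log(x + 2)/648 - 4269*log(x + 4)/640 + 13715*log(x + 5)/1458 - 5347/(1296*x - 5184) + C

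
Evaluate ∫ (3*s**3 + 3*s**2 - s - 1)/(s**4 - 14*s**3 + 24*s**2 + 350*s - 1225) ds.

Factor the denominator: (s - 7)**2*(s - 5)*(s + 5).
Partial-fraction decomposition: 37/(180*(s + 5)) + 111/(10*(s - 5)) - 299/(36*(s - 7)) + 146/(3*(s - 7)**2).
Integrate each term; A/(s−a) gives A·log|s−a|; A/(s−a)² gives −A/(s−a).

-299*log(s - 7)/36 + 111*log(s - 5)/10 + 37*log(s + 5)/180 - 146/(3*s - 21) + C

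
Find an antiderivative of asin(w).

w*asin(w) + sqrt(-w**2 + 1) + C

Use integration by parts with u = arcsin(w), dv = dw.
Then du = 1/sqrt(-w**2 + 1) dw.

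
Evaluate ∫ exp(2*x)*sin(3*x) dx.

Let I denote the integral. Integrate by parts with u = sin(3*x), dv = exp(2*x) dx, so v = exp(2*x)/2: I = exp(2*x)*sin(3*x)/2 − (3/2)·∫ exp(2*x)*cos(3*x) dx.
Apply parts again with u = cos(3*x), dv = exp(2*x) dx: ∫ exp(2*x)*cos(3*x) dx = exp(2*x)*cos(3*x)/2 + (3/2)·I. Substituting back brings back I: I = exp(2*x)*sin(3*x)/2 - 3*exp(2*x)*cos(3*x)/4 − (9/4)·I.
Solving for I: (1 + 9/4)·I equals the remaining terms, so I = (4/13)·(exp(2*x)*sin(3*x)/2 - 3*exp(2*x)*cos(3*x)/4).

2*exp(2*x)*sin(3*x)/13 - 3*exp(2*x)*cos(3*x)/13 + C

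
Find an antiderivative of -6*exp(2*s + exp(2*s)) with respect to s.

Let u = exp(2*s), so du = (2*exp(2*s)) ds.
Rewriting, the integral becomes -3·∫ e^u du = -3·e^u.
Substituting back, u = exp(2*s).

-3*exp(exp(2*s)) + C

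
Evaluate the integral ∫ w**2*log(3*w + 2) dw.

w**3*log(3*w + 2)/3 - w**3/9 + w**2/9 - 4*w/27 + 8*log(3*w + 2)/81 + C

Use integration by parts with u = log(3*w + 2), dv = w**2 dw.
Then du = 3/(3*w + 2) dw and v = w**3/3.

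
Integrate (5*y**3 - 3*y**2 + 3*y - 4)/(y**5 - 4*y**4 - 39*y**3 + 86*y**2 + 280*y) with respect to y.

Factor the denominator: y*(y - 7)*(y - 4)*(y + 2)*(y + 5).
Partial-fraction decomposition: -719/(1620*(y + 5)) + 31/(162*(y + 2)) - 35/(81*(y - 4)) + 1585/(2268*(y - 7)) - 1/(70*y).
Integrate each term: A/(y−a) contributes A·log|y−a|.

-log(y)/70 + 1585*log(y - 7)/2268 - 35*log(y - 4)/81 + 31*log(y + 2)/162 - 719*log(y + 5)/1620 + C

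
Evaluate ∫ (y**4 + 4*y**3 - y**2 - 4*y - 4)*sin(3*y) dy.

Use integration by parts with u = y**4 + 4*y**3 - y**2 - 4*y - 4, dv = sin(3*y) dy, so v = -cos(3*y)/3.
Apply parts 4 times (tabular method): alternate signs, differentiate u down to 0, integrate dv up.

-y**4*cos(3*y)/3 + 4*y**3*sin(3*y)/9 - 4*y**3*cos(3*y)/3 + 4*y**2*sin(3*y)/3 + 7*y**2*cos(3*y)/9 - 14*y*sin(3*y)/27 + 20*y*cos(3*y)/9 - 20*sin(3*y)/27 + 94*cos(3*y)/81 + C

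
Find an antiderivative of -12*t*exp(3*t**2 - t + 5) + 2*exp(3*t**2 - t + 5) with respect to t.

Let u = 3*t**2 - t + 5, so du = (6*t - 1) dt.
Rewriting, the integral becomes -2·∫ e^u du = -2·e^u.
Substituting back, u = 3*t**2 - t + 5.

-2*exp(3*t**2 - t + 5) + C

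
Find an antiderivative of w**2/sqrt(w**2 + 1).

w*sqrt(w**2 + 1)/2 - log(w + sqrt(w**2 + 1))/2 + C

Substitute w = tan(θ), so dw = sec(θ)^2 dθ and the radical becomes sqrt(w**2 + 1) = sec(θ) by the Pythagorean identity.
Integrate the resulting trig expression in θ, then back-substitute tan(θ) = w, sec(θ) = sqrt(w**2 + 1) (absorbing any constant into C).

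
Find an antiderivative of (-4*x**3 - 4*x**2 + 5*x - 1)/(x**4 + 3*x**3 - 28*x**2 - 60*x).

log(x)/60 - 576*log(x - 5)/385 + 5*log(x + 2)/56 - 689*log(x + 6)/264 + C

Factor the denominator: x*(x - 5)*(x + 2)*(x + 6).
Partial-fraction decomposition: -689/(264*(x + 6)) + 5/(56*(x + 2)) - 576/(385*(x - 5)) + 1/(60*x).
Integrate each term: A/(x−a) contributes A·log|x−a|.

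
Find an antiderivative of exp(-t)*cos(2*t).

Let I denote the integral. Integrate by parts with u = cos(2*t), dv = exp(-t) dt, so v = -exp(-t): I = -exp(-t)*cos(2*t) − 2·∫ exp(-t)*sin(2*t) dt.
Apply parts again with u = sin(2*t), dv = exp(-t) dt: ∫ exp(-t)*sin(2*t) dt = -exp(-t)*sin(2*t) + 2·I. Substituting back brings back I: I = 2*exp(-t)*sin(2*t) - exp(-t)*cos(2*t) − 4·I.
Solving for I: (1 + 4)·I equals the remaining terms, so I = (1/5)·(2*exp(-t)*sin(2*t) - exp(-t)*cos(2*t)).

2*exp(-t)*sin(2*t)/5 - exp(-t)*cos(2*t)/5 + C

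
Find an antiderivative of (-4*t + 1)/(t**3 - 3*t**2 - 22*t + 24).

-23*log(t - 6)/50 + 3*log(t - 1)/25 + 17*log(t + 4)/50 + C

Factor the denominator: (t - 6)*(t - 1)*(t + 4).
Partial-fraction decomposition: 17/(50*(t + 4)) + 3/(25*(t - 1)) - 23/(50*(t - 6)).
Integrate each term: A/(t−a) contributes A·log|t−a|.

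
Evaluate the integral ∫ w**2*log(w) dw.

w**3*log(w)/3 - w**3/9 + C

Use integration by parts with u = log(w), dv = w**2 dw.
Then du = 1/w dw and v = w**3/3.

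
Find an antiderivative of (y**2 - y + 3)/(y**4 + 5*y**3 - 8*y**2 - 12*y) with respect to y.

-log(y)/4 + 5*log(y - 2)/48 + log(y + 1)/3 - 3*log(y + 6)/16 + C

Factor the denominator: y*(y - 2)*(y + 1)*(y + 6).
Partial-fraction decomposition: -3/(16*(y + 6)) + 1/(3*(y + 1)) + 5/(48*(y - 2)) - 1/(4*y).
Integrate each term: A/(y−a) contributes A·log|y−a|.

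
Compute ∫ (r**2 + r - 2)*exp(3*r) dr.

(9*r**2 + 3*r - 19)*exp(3*r)/27 + C

Use integration by parts with u = r**2 + r - 2, dv = exp(3*r) dr, so v = exp(3*r)/3.
Apply parts 2 times (tabular method): alternate signs, differentiate u down to 0, integrate dv up.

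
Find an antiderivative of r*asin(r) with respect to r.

r**2*asin(r)/2 + r*sqrt(-r**2 + 1)/4 - asin(r)/4 + C

Use integration by parts with u = arcsin(r), dv = r dr.
Then du = 1/sqrt(-r**2 + 1) dr.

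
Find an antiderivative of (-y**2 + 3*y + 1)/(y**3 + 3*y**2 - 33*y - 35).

-log(y - 5)/8 + log(y + 1)/12 - 23*log(y + 7)/24 + C

Factor the denominator: (y - 5)*(y + 1)*(y + 7).
Partial-fraction decomposition: -23/(24*(y + 7)) + 1/(12*(y + 1)) - 1/(8*(y - 5)).
Integrate each term: A/(y−a) contributes A·log|y−a|.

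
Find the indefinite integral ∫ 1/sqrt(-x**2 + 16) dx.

Substitute x = 4·sin(θ), so dx = 4·cos(θ) dθ and the radical becomes sqrt(-x**2 + 16) = 4·cos(θ) by the Pythagorean identity.
Integrate the resulting trig expression in θ, then back-substitute θ = asin(x/4), sin(θ) = x/4, cos(θ) = sqrt(-x**2 + 16)/4 (absorbing any constant into C).

asin(x/4) + C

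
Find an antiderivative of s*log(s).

Use integration by parts with u = log(s), dv = s ds.
Then du = 1/s ds and v = s**2/2.

s**2*log(s)/2 - s**2/4 + C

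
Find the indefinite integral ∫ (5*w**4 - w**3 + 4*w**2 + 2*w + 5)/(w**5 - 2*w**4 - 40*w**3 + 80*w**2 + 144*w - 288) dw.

6425*log(w - 6)/1536 - 1231*log(w - 2)/1024 - 105*log(w + 2)/512 + 6833*log(w + 6)/3072 + 97/(128*w - 256) + C

Factor the denominator: (w - 6)*(w - 2)**2*(w + 2)*(w + 6).
Partial-fraction decomposition: 6833/(3072*(w + 6)) - 105/(512*(w + 2)) - 1231/(1024*(w - 2)) - 97/(128*(w - 2)**2) + 6425/(1536*(w - 6)).
Integrate each term; A/(w−a) gives A·log|w−a|; A/(w−a)² gives −A/(w−a).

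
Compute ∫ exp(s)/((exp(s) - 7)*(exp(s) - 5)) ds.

Let u = e^s, du = e^s ds.
The integral becomes ∫ du/((u-5)(u-7)); decompose into partial fractions.

log(exp(s) - 7)/2 - log(exp(s) - 5)/2 + C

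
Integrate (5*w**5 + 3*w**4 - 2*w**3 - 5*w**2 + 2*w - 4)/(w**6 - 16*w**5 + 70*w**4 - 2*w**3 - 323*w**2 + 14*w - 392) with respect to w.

Factor the denominator: (w - 7)**2*(w - 4)*(w + 2)*(w**2 + 1).
Partial-fraction decomposition: -(426*w + 157)/(21250*(w**2 + 1)) + 62/(1215*(w + 2)) + 2842/(459*(w - 4)) - 185698/(151875*(w - 7)) + 90317/(1350*(w - 7)**2).
Integrate each term; A/(w−a) gives A·log|w−a|; the (Bw+D)/(w²+p²) term gives a log and an atan.

-185698*log(w - 7)/151875 + 2842*log(w - 4)/459 + 62*log(w + 2)/1215 - 213*log(w**2 + 1)/21250 - 157*atan(w)/21250 - 90317/(1350*w - 9450) + C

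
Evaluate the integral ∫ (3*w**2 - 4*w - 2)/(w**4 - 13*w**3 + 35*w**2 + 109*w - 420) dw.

Factor the denominator: (w - 7)*(w - 5)*(w - 4)*(w + 3).
Partial-fraction decomposition: -37/(560*(w + 3)) + 10/(7*(w - 4)) - 53/(16*(w - 5)) + 39/(20*(w - 7)).
Integrate each term: A/(w−a) contributes A·log|w−a|.

39*log(w - 7)/20 - 53*log(w - 5)/16 + 10*log(w - 4)/7 - 37*log(w + 3)/560 + C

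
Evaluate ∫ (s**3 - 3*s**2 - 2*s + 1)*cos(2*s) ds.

s**3*sin(2*s)/2 - 3*s**2*sin(2*s)/2 + 3*s**2*cos(2*s)/4 - 7*s*sin(2*s)/4 - 3*s*cos(2*s)/2 + 5*sin(2*s)/4 - 7*cos(2*s)/8 + C

Use integration by parts with u = s**3 - 3*s**2 - 2*s + 1, dv = cos(2*s) ds, so v = sin(2*s)/2.
Apply parts 3 times (tabular method): alternate signs, differentiate u down to 0, integrate dv up.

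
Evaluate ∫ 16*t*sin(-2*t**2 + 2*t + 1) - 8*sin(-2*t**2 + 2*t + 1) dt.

Let u = 2*t**2 - 2*t - 1, so du = (4*t - 2) dt.
Rewriting, the integral becomes -4·∫ sin(u) du = -4·-cos(u).
Substituting back, u = 2*t**2 - 2*t - 1.

4*cos(-2*t**2 + 2*t + 1) + C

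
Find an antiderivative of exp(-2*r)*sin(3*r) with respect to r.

-2*exp(-2*r)*sin(3*r)/13 - 3*exp(-2*r)*cos(3*r)/13 + C

Let I denote the integral. Integrate by parts with u = sin(3*r), dv = exp(-2*r) dr, so v = -exp(-2*r)/2: I = -exp(-2*r)*sin(3*r)/2 + (3/2)·∫ exp(-2*r)*cos(3*r) dr.
Apply parts again with u = cos(3*r), dv = exp(-2*r) dr: ∫ exp(-2*r)*cos(3*r) dr = -exp(-2*r)*cos(3*r)/2 − (3/2)·I. Substituting back brings back I: I = -exp(-2*r)*sin(3*r)/2 - 3*exp(-2*r)*cos(3*r)/4 − (9/4)·I.
Solving for I: (1 + 9/4)·I equals the remaining terms, so I = (4/13)·(-exp(-2*r)*sin(3*r)/2 - 3*exp(-2*r)*cos(3*r)/4).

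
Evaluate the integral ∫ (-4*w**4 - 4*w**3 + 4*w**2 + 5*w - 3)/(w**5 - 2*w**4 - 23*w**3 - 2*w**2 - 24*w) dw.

log(w)/8 - 1959*log(w - 6)/740 - 727*log(w + 4)/680 - 257*log(w**2 + 1)/1258 - 247*atan(w)/629 + C

Factor the denominator: w*(w - 6)*(w + 4)*(w**2 + 1).
Partial-fraction decomposition: -(257*w + 247)/(629*(w**2 + 1)) - 727/(680*(w + 4)) - 1959/(740*(w - 6)) + 1/(8*w).
Integrate each term; A/(w−a) gives A·log|w−a|; the (Bw+D)/(w²+p²) term gives a log and an atan.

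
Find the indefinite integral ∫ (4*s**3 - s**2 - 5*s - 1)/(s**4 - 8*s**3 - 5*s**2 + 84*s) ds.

Factor the denominator: s*(s - 7)*(s - 4)*(s + 3).
Partial-fraction decomposition: 103/(210*(s + 3)) - 73/(28*(s - 4)) + 429/(70*(s - 7)) - 1/(84*s).
Integrate each term: A/(s−a) contributes A·log|s−a|.

-log(s)/84 + 429*log(s - 7)/70 - 73*log(s - 4)/28 + 103*log(s + 3)/210 + C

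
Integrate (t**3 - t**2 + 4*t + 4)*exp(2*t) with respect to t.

(4*t**3 - 10*t**2 + 26*t + 3)*exp(2*t)/8 + C

Use integration by parts with u = t**3 - t**2 + 4*t + 4, dv = exp(2*t) dt, so v = exp(2*t)/2.
Apply parts 3 times (tabular method): alternate signs, differentiate u down to 0, integrate dv up.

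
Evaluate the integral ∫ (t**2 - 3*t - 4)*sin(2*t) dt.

-t**2*cos(2*t)/2 + t*sin(2*t)/2 + 3*t*cos(2*t)/2 - 3*sin(2*t)/4 + 9*cos(2*t)/4 + C

Use integration by parts with u = t**2 - 3*t - 4, dv = sin(2*t) dt, so v = -cos(2*t)/2.
Apply parts 2 times (tabular method): alternate signs, differentiate u down to 0, integrate dv up.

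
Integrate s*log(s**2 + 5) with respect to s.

Let u = s**2 + 5, so du = (2*s) ds.
The integral becomes (1/2)·∫ log(u) du; integrate by parts with u′=log(u), dv′=du.

s**2*log(s**2 + 5)/2 - s**2/2 + 5*log(s**2 + 5)/2 + C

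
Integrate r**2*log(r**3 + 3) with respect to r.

r**3*log(r**3 + 3)/3 - r**3/3 + log(r**3 + 3) + C

Let u = r**3 + 3, so du = (3*r**2) dr.
The integral becomes (1/3)·∫ log(u) du; integrate by parts with u′=log(u), dv′=du.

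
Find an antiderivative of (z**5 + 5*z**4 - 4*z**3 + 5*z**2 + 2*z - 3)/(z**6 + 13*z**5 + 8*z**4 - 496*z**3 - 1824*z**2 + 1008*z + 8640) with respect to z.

1509*log(z - 6)/7040 - 101*log(z - 2)/10752 + 581*log(z + 4)/240 - 612*log(z + 5)/77 + 3237*log(z + 6)/512 + 89/(64*z + 384) + C

Factor the denominator: (z - 6)*(z - 2)*(z + 4)*(z + 5)*(z + 6)**2.
Partial-fraction decomposition: 3237/(512*(z + 6)) - 89/(64*(z + 6)**2) - 612/(77*(z + 5)) + 581/(240*(z + 4)) - 101/(10752*(z - 2)) + 1509/(7040*(z - 6)).
Integrate each term; A/(z−a) gives A·log|z−a|; A/(z−a)² gives −A/(z−a).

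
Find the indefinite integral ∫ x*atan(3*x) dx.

Use integration by parts with u = arctan(3*x), dv = x dx.
Then du = 3/(9*x**2 + 1) dx.

x**2*atan(3*x)/2 - x/6 + atan(3*x)/18 + C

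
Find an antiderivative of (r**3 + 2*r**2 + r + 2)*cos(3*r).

Use integration by parts with u = r**3 + 2*r**2 + r + 2, dv = cos(3*r) dr, so v = sin(3*r)/3.
Apply parts 3 times (tabular method): alternate signs, differentiate u down to 0, integrate dv up.

r**3*sin(3*r)/3 + 2*r**2*sin(3*r)/3 + r**2*cos(3*r)/3 + r*sin(3*r)/9 + 4*r*cos(3*r)/9 + 14*sin(3*r)/27 + cos(3*r)/27 + C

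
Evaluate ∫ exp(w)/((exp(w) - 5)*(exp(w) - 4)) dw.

log(exp(w) - 5) - log(exp(w) - 4) + C

Let u = e^w, du = e^w dw.
The integral becomes ∫ du/((u-5)(u-4)); decompose into partial fractions.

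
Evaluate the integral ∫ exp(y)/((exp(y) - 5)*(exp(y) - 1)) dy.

Let u = e^y, du = e^y dy.
The integral becomes ∫ du/((u-5)(u-1)); decompose into partial fractions.

log(exp(y) - 5)/4 - log(exp(y) - 1)/4 + C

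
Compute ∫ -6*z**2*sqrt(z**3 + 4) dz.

-4*(z**3 + 4)**(3/2)/3 + C

Let u = z**3 + 4, so du = (3*z**2) dz.
Rewriting, the integral becomes -2·∫ √u du = -2·(2/3)u^(3/2).
Substituting back, u = z**3 + 4.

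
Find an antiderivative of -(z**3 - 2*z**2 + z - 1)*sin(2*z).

z**3*cos(2*z)/2 - 3*z**2*sin(2*z)/4 - z**2*cos(2*z) + z*sin(2*z) - z*cos(2*z)/4 + sin(2*z)/8 + C

Use integration by parts with u = z**3 - 2*z**2 + z - 1, dv = -sin(2*z) dz, so v = cos(2*z)/2.
Apply parts 3 times (tabular method): alternate signs, differentiate u down to 0, integrate dv up.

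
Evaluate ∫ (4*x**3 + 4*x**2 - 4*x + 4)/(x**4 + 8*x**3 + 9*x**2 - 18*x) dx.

Factor the denominator: x*(x - 1)*(x + 3)*(x + 6).
Partial-fraction decomposition: 346/(63*(x + 6)) - 14/(9*(x + 3)) + 2/(7*(x - 1)) - 2/(9*x).
Integrate each term: A/(x−a) contributes A·log|x−a|.

-2*log(x)/9 + 2*log(x - 1)/7 - 14*log(x + 3)/9 + 346*log(x + 6)/63 + C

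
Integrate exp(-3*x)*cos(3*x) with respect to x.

Let I denote the integral. Integrate by parts with u = cos(3*x), dv = exp(-3*x) dx, so v = -exp(-3*x)/3: I = -exp(-3*x)*cos(3*x)/3 − ∫ exp(-3*x)*sin(3*x) dx.
Apply parts again with u = sin(3*x), dv = exp(-3*x) dx: ∫ exp(-3*x)*sin(3*x) dx = -exp(-3*x)*sin(3*x)/3 + I. Substituting back brings back I: I = exp(-3*x)*sin(3*x)/3 - exp(-3*x)*cos(3*x)/3 − I.
Solving for I: (1 + 1)·I equals the remaining terms, so I = (1/2)·(exp(-3*x)*sin(3*x)/3 - exp(-3*x)*cos(3*x)/3).

exp(-3*x)*sin(3*x)/6 - exp(-3*x)*cos(3*x)/6 + C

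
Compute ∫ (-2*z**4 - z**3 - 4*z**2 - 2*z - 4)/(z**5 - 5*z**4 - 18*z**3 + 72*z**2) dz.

Factor the denominator: z**2*(z - 6)*(z - 3)*(z + 4).
Partial-fraction decomposition: -127/(280*(z + 4)) + 235/(189*(z - 3)) - 371/(135*(z - 6)) - 1/(24*z) - 1/(18*z**2).
Integrate each term; A/(z−a) gives A·log|z−a|; A/(z−a)² gives −A/(z−a).

-log(z)/24 - 371*log(z - 6)/135 + 235*log(z - 3)/189 - 127*log(z + 4)/280 + 1/(18*z) + C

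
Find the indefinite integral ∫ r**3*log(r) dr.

Use integration by parts with u = log(r), dv = r**3 dr.
Then du = 1/r dr and v = r**4/4.

r**4*log(r)/4 - r**4/16 + C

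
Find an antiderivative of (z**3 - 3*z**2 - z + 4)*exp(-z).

Use integration by parts with u = z**3 - 3*z**2 - z + 4, dv = exp(-z) dz, so v = -exp(-z).
Apply parts 3 times (tabular method): alternate signs, differentiate u down to 0, integrate dv up.

(-z**3 + z - 3)*exp(-z) + C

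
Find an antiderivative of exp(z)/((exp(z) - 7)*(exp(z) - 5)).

log(exp(z) - 7)/2 - log(exp(z) - 5)/2 + C

Let u = e^z, du = e^z dz.
The integral becomes ∫ du/((u-5)(u-7)); decompose into partial fractions.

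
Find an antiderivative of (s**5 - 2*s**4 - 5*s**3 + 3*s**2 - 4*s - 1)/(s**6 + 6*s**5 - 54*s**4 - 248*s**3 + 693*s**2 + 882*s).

Factor the denominator: s*(s - 6)*(s - 3)*(s + 1)*(s + 7)**2.
Partial-fraction decomposition: 298612/(372645*(s + 7)) - 986/(273*(s + 7)**2) - 1/(126*(s + 1)) + 1/(90*(s - 3)) + 4187/(21294*(s - 6)) - 1/(882*s).
Integrate each term; A/(s−a) gives A·log|s−a|; A/(s−a)² gives −A/(s−a).

-log(s)/882 + 4187*log(s - 6)/21294 + log(s - 3)/90 - log(s + 1)/126 + 298612*log(s + 7)/372645 + 986/(273*s + 1911) + C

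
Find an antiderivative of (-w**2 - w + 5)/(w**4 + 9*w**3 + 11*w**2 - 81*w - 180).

-log(w - 3)/48 + log(w + 3)/12 - log(w + 4) + 15*log(w + 5)/16 + C

Factor the denominator: (w - 3)*(w + 3)*(w + 4)*(w + 5).
Partial-fraction decomposition: 15/(16*(w + 5)) - 1/(w + 4) + 1/(12*(w + 3)) - 1/(48*(w - 3)).
Integrate each term: A/(w−a) contributes A·log|w−a|.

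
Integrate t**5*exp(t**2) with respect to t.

(t**4 - 2*t**2 + 2)*exp(t**2)/2 + C

Let u = t², du = 2t dt; rewrite as (1/2)∫ u^2·exp(1u) du.
Now integrate by parts 2 times.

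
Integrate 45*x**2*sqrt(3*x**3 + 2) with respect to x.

10*(3*x**3 + 2)**(3/2)/3 + C

Let u = 3*x**3 + 2, so du = (9*x**2) dx.
Rewriting, the integral becomes 5·∫ √u du = 5·(2/3)u^(3/2).
Substituting back, u = 3*x**3 + 2.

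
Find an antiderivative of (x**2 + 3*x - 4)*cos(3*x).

Use integration by parts with u = x**2 + 3*x - 4, dv = cos(3*x) dx, so v = sin(3*x)/3.
Apply parts 2 times (tabular method): alternate signs, differentiate u down to 0, integrate dv up.

x**2*sin(3*x)/3 + x*sin(3*x) + 2*x*cos(3*x)/9 - 38*sin(3*x)/27 + cos(3*x)/3 + C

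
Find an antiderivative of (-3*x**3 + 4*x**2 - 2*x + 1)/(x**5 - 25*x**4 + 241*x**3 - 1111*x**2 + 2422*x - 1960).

Factor the denominator: (x - 7)**2*(x - 5)*(x - 4)*(x - 2).
Partial-fraction decomposition: -11/(150*(x - 2)) + 15/(2*(x - 4)) - 71/(3*(x - 5)) + 406/(25*(x - 7)) - 141/(5*(x - 7)**2).
Integrate each term; A/(x−a) gives A·log|x−a|; A/(x−a)² gives −A/(x−a).

406*log(x - 7)/25 - 71*log(x - 5)/3 + 15*log(x - 4)/2 - 11*log(x - 2)/150 + 141/(5*x - 35) + C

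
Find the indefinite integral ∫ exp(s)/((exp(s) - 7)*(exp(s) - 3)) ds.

Let u = e^s, du = e^s ds.
The integral becomes ∫ du/((u-3)(u-7)); decompose into partial fractions.

log(exp(s) - 7)/4 - log(exp(s) - 3)/4 + C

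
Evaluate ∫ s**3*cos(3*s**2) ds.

s**2*sin(3*s**2)/6 + cos(3*s**2)/18 + C

Let u = s², du = 2s ds; rewrite as (1/2)∫ u^1·cos(3u) du.
Now integrate by parts 1 time.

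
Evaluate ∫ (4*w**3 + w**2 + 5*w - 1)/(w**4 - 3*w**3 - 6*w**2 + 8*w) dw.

-log(w)/8 + 97*log(w - 4)/24 - log(w - 1) + 13*log(w + 2)/12 + C

Factor the denominator: w*(w - 4)*(w - 1)*(w + 2).
Partial-fraction decomposition: 13/(12*(w + 2)) - 1/(w - 1) + 97/(24*(w - 4)) - 1/(8*w).
Integrate each term: A/(w−a) contributes A·log|w−a|.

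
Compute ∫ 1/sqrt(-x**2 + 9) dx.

asin(x/3) + C

Substitute x = 3·sin(θ), so dx = 3·cos(θ) dθ and the radical becomes sqrt(-x**2 + 9) = 3·cos(θ) by the Pythagorean identity.
Integrate the resulting trig expression in θ, then back-substitute θ = asin(x/3), sin(θ) = x/3, cos(θ) = sqrt(-x**2 + 9)/3 (absorbing any constant into C).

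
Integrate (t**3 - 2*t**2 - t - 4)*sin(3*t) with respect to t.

Use integration by parts with u = t**3 - 2*t**2 - t - 4, dv = sin(3*t) dt, so v = -cos(3*t)/3.
Apply parts 3 times (tabular method): alternate signs, differentiate u down to 0, integrate dv up.

-t**3*cos(3*t)/3 + t**2*sin(3*t)/3 + 2*t**2*cos(3*t)/3 - 4*t*sin(3*t)/9 + 5*t*cos(3*t)/9 - 5*sin(3*t)/27 + 32*cos(3*t)/27 + C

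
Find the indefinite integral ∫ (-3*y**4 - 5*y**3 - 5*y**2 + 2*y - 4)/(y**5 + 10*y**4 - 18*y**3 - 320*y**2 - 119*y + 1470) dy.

-97*log(y - 5)/128 + 4*log(y - 2)/45 - 163*log(y + 3)/640 - 299*log(y + 7)/144 - 213/(16*y + 112) + C

Factor the denominator: (y - 5)*(y - 2)*(y + 3)*(y + 7)**2.
Partial-fraction decomposition: -299/(144*(y + 7)) + 213/(16*(y + 7)**2) - 163/(640*(y + 3)) + 4/(45*(y - 2)) - 97/(128*(y - 5)).
Integrate each term; A/(y−a) gives A·log|y−a|; A/(y−a)² gives −A/(y−a).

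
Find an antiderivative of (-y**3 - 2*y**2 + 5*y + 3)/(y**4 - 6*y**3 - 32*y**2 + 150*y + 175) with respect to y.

-403*log(y - 7)/192 + 49*log(y - 5)/40 - log(y + 1)/64 - 53*log(y + 5)/480 + C

Factor the denominator: (y - 7)*(y - 5)*(y + 1)*(y + 5).
Partial-fraction decomposition: -53/(480*(y + 5)) - 1/(64*(y + 1)) + 49/(40*(y - 5)) - 403/(192*(y - 7)).
Integrate each term: A/(y−a) contributes A·log|y−a|.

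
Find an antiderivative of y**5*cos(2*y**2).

y**4*sin(2*y**2)/4 + y**2*cos(2*y**2)/4 - sin(2*y**2)/8 + C

Let u = y², du = 2y dy; rewrite as (1/2)∫ u^2·cos(2u) du.
Now integrate by parts 2 times.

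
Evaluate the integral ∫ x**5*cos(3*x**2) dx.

x**4*sin(3*x**2)/6 + x**2*cos(3*x**2)/9 - sin(3*x**2)/27 + C

Let u = x², du = 2x dx; rewrite as (1/2)∫ u^2·cos(3u) du.
Now integrate by parts 2 times.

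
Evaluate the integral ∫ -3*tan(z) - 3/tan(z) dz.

Let u = tan(z), so du = (tan(z)**2 + 1) dz.
Rewriting, the integral becomes -3·∫ 1/u du = -3·log(u).
Substituting back, u = tan(z).

-3*log(tan(z)) + C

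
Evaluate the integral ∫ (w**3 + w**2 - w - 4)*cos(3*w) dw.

Use integration by parts with u = w**3 + w**2 - w - 4, dv = cos(3*w) dw, so v = sin(3*w)/3.
Apply parts 3 times (tabular method): alternate signs, differentiate u down to 0, integrate dv up.

w**3*sin(3*w)/3 + w**2*sin(3*w)/3 + w**2*cos(3*w)/3 - 5*w*sin(3*w)/9 + 2*w*cos(3*w)/9 - 38*sin(3*w)/27 - 5*cos(3*w)/27 + C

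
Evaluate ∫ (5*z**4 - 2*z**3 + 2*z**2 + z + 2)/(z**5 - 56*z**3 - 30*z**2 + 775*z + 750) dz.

6128*log(z - 6)/847 - 733*log(z - 5)/150 + 5*log(z + 1)/336 + 127623*log(z + 5)/48400 + 1711/(220*z + 1100) + C

Factor the denominator: (z - 6)*(z - 5)*(z + 1)*(z + 5)**2.
Partial-fraction decomposition: 127623/(48400*(z + 5)) - 1711/(220*(z + 5)**2) + 5/(336*(z + 1)) - 733/(150*(z - 5)) + 6128/(847*(z - 6)).
Integrate each term; A/(z−a) gives A·log|z−a|; A/(z−a)² gives −A/(z−a).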